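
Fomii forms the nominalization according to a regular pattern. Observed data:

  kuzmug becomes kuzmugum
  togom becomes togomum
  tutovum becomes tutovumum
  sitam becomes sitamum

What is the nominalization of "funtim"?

Every pair shown (kuzmug → kuzmugum, togom → togomum, tutovum → tutovumum, …) follows the same rule: add -um.
So funtim → funtimum.

funtimum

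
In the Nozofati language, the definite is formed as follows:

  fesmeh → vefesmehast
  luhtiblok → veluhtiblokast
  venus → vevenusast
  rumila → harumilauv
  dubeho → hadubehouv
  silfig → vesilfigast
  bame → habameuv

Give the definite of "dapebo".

hadapebouv

"dapebo" ends in a vowel. The stems ending in a vowel (rumila → harumilauv, bame → habameuv, dubeho → hadubehouv) add ha- … -uv around the stem.
The other pattern: stems ending in a consonant add ve- … -ast around the stem.
So dapebo → hadapebouv.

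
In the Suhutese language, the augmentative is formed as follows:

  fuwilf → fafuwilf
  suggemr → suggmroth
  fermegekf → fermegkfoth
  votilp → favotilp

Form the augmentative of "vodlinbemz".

"vodlinbemz" has second-to-last letter 'm'. The one such stem in the data (suggemr → suggmroth) deletes the last vowel and adds -oth (as does fermegekf), so the same rule applies.
The other pattern: stems whose second-to-last letter is 'l' add the prefix fa-.
So vodlinbemz → vodlinbmzoth.

vodlinbmzoth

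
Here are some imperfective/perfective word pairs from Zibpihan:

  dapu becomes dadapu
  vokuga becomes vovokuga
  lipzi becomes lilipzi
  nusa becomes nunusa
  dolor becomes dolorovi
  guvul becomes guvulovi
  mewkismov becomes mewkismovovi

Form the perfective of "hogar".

dapu and guvul both have last vowel 'u' yet inflect differently (dadapu, guvulovi), so the last vowel is not what conditions the rule; whether the stem ends in a vowel or a consonant is.
"hogar" ends in a consonant. The stems ending in a consonant (dolor → dolorovi, guvul → guvulovi, mewkismov → mewkismovovi) add -ovi.
So hogar → hogarovi.

hogarovi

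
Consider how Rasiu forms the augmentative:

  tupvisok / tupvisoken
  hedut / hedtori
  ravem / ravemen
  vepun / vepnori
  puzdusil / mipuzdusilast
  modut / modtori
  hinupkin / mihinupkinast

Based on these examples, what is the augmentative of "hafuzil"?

vepun and hinupkin both end in -n yet inflect differently (vepnori, mihinupkinast), so the final letter is not what conditions the rule; the last vowel is.
"hafuzil" has last vowel 'i'. The stems whose last vowel is 'i' (hinupkin → mihinupkinast, puzdusil → mipuzdusilast) add mi- … -ast around the stem.
The other patterns: stems whose last vowel is 'u' delete the last vowel and add -ori; stems whose last vowel is 'e' or 'o' add -en.
So hafuzil → mihafuzilast.

mihafuzilast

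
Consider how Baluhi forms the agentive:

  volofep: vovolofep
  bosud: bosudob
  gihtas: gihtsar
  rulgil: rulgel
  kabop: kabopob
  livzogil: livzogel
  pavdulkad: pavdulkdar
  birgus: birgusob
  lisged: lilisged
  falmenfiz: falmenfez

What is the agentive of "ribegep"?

pavdulkad and bosud both end in -d yet inflect differently (pavdulkdar, bosudob), so the final letter is not what conditions the rule; the last vowel is.
"ribegep" has last vowel 'e'. The stems whose last vowel is 'e' (lisged → lilisged, volofep → vovolofep) repeat the first consonant+vowel as a prefix.
So ribegep → riribegep.

riribegep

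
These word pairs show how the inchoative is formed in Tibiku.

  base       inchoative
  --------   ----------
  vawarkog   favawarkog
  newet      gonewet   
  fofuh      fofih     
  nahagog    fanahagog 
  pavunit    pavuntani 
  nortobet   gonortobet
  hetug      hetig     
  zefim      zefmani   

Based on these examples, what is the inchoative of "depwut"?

depwit

nortobet and pavunit both end in -t yet inflect differently (gonortobet, pavuntani), so the final letter is not what conditions the rule; the last vowel is.
"depwut" has last vowel 'u'. The stems whose last vowel is 'u' (fofuh → fofih, hetug → hetig) change the last vowel to 'i'.
So depwut → depwit.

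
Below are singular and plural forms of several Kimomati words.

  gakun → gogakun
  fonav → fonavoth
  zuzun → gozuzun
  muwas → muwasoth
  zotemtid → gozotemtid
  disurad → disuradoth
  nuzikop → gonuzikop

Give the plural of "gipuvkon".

disurad and zotemtid both end in -d yet inflect differently (disuradoth, gozotemtid), so the final letter is not what conditions the rule; the last vowel is.
"gipuvkon" has last vowel 'o'. The one such stem in the data (nuzikop → gonuzikop) adds the prefix go-, so the same rule applies.
The other pattern: stems whose last vowel is 'a' add -oth.
So gipuvkon → gogipuvkon.

gogipuvkon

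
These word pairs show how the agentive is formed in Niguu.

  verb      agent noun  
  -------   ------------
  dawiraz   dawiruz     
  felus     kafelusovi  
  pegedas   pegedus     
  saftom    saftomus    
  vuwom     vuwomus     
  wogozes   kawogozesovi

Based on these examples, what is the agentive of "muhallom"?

muhallomus

felus and pegedas both end in -s yet inflect differently (kafelusovi, pegedus), so the final letter is not what conditions the rule; the last vowel is.
"muhallom" has last vowel 'o'. The stems whose last vowel is 'o' (vuwom → vuwomus, saftom → saftomus) add -us.
The other patterns: stems whose last vowel is 'e' or 'u' add ka- … -ovi around the stem; stems whose last vowel is 'a' change the last vowel to 'u'.
So muhallom → muhallomus.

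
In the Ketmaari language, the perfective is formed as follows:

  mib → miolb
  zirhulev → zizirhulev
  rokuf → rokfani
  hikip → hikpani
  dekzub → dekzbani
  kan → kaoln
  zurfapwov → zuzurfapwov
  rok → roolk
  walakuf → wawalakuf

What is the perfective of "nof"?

"nof" has 1 vowel. The stems with 1 vowel (mib → miolb, kan → kaoln, rok → roolk) insert -ol- after the first vowel.
The other patterns: stems with 2 vowels delete the last vowel and add -ani; stems with 3 vowels repeat the first consonant+vowel as a prefix.
So nof → noolf.

noolf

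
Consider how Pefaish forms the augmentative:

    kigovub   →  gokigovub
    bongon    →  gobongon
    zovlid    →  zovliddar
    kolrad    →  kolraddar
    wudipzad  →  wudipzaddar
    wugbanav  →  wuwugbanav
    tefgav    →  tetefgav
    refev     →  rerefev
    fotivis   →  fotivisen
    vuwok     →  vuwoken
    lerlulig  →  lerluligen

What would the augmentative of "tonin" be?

gotonin

kolrad and wugbanav both have last vowel 'a' yet inflect differently (kolraddar, wuwugbanav), so the last vowel is not what conditions the rule; the final letter is.
"tonin" ends in -n. The one such stem in the data (bongon → gobongon) adds the prefix go-, so the same rule applies.
So tonin → gotonin.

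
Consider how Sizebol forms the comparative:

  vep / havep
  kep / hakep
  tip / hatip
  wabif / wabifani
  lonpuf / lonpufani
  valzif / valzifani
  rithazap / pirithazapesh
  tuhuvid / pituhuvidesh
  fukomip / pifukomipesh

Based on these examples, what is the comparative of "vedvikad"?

pivedvikadesh

vep and rithazap both end in -p yet inflect differently (havep, pirithazapesh), so the final letter is not what conditions the rule; the number of vowels is.
"vedvikad" has 3 vowels. The stems with 3 vowels (rithazap → pirithazapesh, tuhuvid → pituhuvidesh, fukomip → pifukomipesh) add pi- … -esh around the stem.
So vedvikad → pivedvikadesh.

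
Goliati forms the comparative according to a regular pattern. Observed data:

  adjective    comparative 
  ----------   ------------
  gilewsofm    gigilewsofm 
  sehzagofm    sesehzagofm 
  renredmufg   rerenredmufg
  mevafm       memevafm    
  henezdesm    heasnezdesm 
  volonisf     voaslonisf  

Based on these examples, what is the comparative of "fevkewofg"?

fefevkewofg

gilewsofm and henezdesm both end in -m yet inflect differently (gigilewsofm, heasnezdesm), so the final letter is not what conditions the rule; the second-to-last letter is.
"fevkewofg" has second-to-last letter 'f'. The stems whose second-to-last letter is 'f' (gilewsofm → gigilewsofm, sehzagofm → sesehzagofm, renredmufg → rerenredmufg) repeat the first consonant+vowel as a prefix.
The other pattern: stems whose second-to-last letter is 's' insert -as- after the first vowel.
So fevkewofg → fefevkewofg.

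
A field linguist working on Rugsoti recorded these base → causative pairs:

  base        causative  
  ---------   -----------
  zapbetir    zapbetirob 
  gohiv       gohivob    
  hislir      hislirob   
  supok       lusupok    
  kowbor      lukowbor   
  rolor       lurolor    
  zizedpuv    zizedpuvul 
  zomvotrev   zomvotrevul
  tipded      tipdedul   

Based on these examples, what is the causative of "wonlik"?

wonlikob

zapbetir and kowbor both end in -r yet inflect differently (zapbetirob, lukowbor), so the final letter is not what conditions the rule; the last vowel is.
"wonlik" has last vowel 'i'. The stems whose last vowel is 'i' (zapbetir → zapbetirob, gohiv → gohivob, hislir → hislirob) add -ob.
The other patterns: stems whose last vowel is 'o' add the prefix lu-; stems whose last vowel is 'e' or 'u' add -ul.
So wonlik → wonlikob.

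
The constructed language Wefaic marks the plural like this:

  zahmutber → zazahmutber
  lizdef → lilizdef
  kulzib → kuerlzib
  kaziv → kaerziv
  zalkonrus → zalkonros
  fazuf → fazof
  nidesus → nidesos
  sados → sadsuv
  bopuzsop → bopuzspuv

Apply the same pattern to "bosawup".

lizdef and fazuf both end in -f yet inflect differently (lilizdef, fazof), so the final letter is not what conditions the rule; the last vowel is.
"bosawup" has last vowel 'u'. The stems whose last vowel is 'u' (zalkonrus → zalkonros, fazuf → fazof, nidesus → nidesos) change the last vowel to 'o'.
So bosawup → bosawop.

bosawop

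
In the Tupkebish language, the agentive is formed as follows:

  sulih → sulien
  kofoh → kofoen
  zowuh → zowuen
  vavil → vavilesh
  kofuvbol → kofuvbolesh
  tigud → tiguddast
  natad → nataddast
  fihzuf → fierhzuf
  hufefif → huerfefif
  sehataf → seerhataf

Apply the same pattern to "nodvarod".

"nodvarod" ends in -d. The stems ending in -d (tigud → tiguddast, natad → nataddast) double the final consonant and add -ast.
The other patterns: stems ending in -h drop the final letter and add -en; stems ending in -l add -esh; stems ending in -f insert -er- after the first vowel.
So nodvarod → nodvaroddast.

nodvaroddast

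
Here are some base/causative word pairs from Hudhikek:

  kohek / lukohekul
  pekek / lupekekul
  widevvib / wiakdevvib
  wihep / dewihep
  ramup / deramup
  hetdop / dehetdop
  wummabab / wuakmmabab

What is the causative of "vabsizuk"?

luvabsizukul

wihep and pekek both have last vowel 'e' yet inflect differently (dewihep, lupekekul), so the last vowel is not what conditions the rule; the final letter is.
"vabsizuk" ends in -k. The stems ending in -k (pekek → lupekekul, kohek → lukohekul) add lu- … -ul around the stem.
The other patterns: stems ending in -b insert -ak- after the first vowel; stems ending in -p add the prefix de-.
So vabsizuk → luvabsizukul.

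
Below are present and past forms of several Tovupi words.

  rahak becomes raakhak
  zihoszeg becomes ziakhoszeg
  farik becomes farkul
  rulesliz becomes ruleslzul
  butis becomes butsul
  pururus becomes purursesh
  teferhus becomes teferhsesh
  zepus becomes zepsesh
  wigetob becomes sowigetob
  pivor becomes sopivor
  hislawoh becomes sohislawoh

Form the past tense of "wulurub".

wulurbesh

rahak and farik both end in -k yet inflect differently (raakhak, farkul), so the final letter is not what conditions the rule; the last vowel is.
"wulurub" has last vowel 'u'. The stems whose last vowel is 'u' (pururus → purursesh, teferhus → teferhsesh, zepus → zepsesh) delete the last vowel and add -esh.
The other patterns: stems whose last vowel is 'a' or 'e' insert -ak- after the first vowel; stems whose last vowel is 'i' delete the last vowel and add -ul; stems whose last vowel is 'o' add the prefix so-.
So wulurub → wulurbesh.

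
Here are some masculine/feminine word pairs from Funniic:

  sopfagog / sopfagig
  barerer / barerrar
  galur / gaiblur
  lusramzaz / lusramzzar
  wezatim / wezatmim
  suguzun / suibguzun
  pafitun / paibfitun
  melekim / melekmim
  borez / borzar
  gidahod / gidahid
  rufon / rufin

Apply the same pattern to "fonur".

foibnur

barerer and galur both end in -r yet inflect differently (barerrar, gaiblur), so the final letter is not what conditions the rule; the last vowel is.
"fonur" has last vowel 'u'. The stems whose last vowel is 'u' (galur → gaiblur, suguzun → suibguzun, pafitun → paibfitun) insert -ib- after the first vowel.
So fonur → foibnur.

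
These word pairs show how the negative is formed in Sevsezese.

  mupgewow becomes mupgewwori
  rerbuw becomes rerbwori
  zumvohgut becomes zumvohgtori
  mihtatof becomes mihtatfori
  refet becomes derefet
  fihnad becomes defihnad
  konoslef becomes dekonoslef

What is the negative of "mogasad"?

zumvohgut and refet both end in -t yet inflect differently (zumvohgtori, derefet), so the final letter is not what conditions the rule; the last vowel is.
"mogasad" has last vowel 'a'. The one such stem in the data (fihnad → defihnad) adds the prefix de-, so the same rule applies.
The other pattern: stems whose last vowel is 'o' or 'u' delete the last vowel and add -ori.
So mogasad → demogasad.

demogasad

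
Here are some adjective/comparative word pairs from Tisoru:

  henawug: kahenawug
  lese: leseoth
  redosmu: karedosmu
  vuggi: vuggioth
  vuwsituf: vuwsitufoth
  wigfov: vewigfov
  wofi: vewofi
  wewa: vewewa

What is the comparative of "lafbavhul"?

lafbavhuloth

"lafbavhul" begins with l-. The one such stem in the data (lese → leseoth) adds -oth, so the same rule applies.
The other patterns: stems beginning with w- add the prefix ve-; stems beginning with h- or r- add the prefix ka-.
So lafbavhul → lafbavhuloth.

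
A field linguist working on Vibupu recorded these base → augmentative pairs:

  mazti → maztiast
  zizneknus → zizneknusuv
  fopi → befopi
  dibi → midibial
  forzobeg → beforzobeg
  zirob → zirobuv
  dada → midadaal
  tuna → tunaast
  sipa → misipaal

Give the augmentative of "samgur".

misamgural

fopi and mazti both end in -i yet inflect differently (befopi, maztiast), so the final letter is not what conditions the rule; the first letter is.
"samgur" begins with s-. The one such stem in the data (sipa → misipaal) adds mi- … -al around the stem, so the same rule applies.
The other patterns: stems beginning with f- add the prefix be-; stems beginning with z- add -uv; stems beginning with m- or t- add -ast.
So samgur → misamgural.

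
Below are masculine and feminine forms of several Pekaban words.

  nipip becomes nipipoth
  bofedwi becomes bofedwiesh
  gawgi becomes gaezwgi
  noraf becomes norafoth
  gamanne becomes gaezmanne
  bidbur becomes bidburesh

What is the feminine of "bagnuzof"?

bagnuzofesh

"bagnuzof" begins with b-. The stems beginning with b- (bofedwi → bofedwiesh, bidbur → bidburesh) add -esh.
The other patterns: stems beginning with g- insert -ez- after the first vowel; stems beginning with n- add -oth.
So bagnuzof → bagnuzofesh.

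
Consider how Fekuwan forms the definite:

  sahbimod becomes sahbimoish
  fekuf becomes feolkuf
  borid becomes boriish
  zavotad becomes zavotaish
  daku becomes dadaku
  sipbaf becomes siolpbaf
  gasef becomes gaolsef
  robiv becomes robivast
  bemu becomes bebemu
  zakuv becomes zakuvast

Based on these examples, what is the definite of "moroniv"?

bemu and fekuf both have last vowel 'u' yet inflect differently (bebemu, feolkuf), so the last vowel is not what conditions the rule; the final letter is.
"moroniv" ends in -v. The stems ending in -v (zakuv → zakuvast, robiv → robivast) add -ast.
The other patterns: stems ending in -d drop the final letter and add -ish; stems ending in -u repeat the first consonant+vowel as a prefix; stems ending in -f insert -ol- after the first vowel.
So moroniv → moronivast.

moronivast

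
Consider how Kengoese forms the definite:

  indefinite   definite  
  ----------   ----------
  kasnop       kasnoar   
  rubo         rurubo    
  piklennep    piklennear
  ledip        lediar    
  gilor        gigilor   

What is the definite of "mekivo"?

kasnop and rubo both have last vowel 'o' yet inflect differently (kasnoar, rurubo), so the last vowel is not what conditions the rule; the final letter is.
"mekivo" ends in -o. The one such stem in the data (rubo → rurubo) repeats the first consonant+vowel as a prefix (as does gilor), so the same rule applies.
So mekivo → memekivo.

memekivo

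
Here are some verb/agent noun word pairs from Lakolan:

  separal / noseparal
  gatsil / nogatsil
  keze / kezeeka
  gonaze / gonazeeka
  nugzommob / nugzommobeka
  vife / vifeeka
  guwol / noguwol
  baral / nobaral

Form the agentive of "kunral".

nokunral

guwol and nugzommob both have last vowel 'o' yet inflect differently (noguwol, nugzommobeka), so the last vowel is not what conditions the rule; the final letter is.
"kunral" ends in -l. The stems ending in -l (separal → noseparal, baral → nobaral, gatsil → nogatsil) add the prefix no-.
So kunral → nokunral.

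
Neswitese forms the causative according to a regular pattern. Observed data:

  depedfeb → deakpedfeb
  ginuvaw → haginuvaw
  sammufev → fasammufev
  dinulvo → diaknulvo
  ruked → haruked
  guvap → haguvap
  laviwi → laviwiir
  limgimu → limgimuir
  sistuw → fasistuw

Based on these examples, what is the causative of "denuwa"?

"denuwa" begins with d-. The stems beginning with d- (depedfeb → deakpedfeb, dinulvo → diaknulvo) insert -ak- after the first vowel.
The other patterns: stems beginning with l- add -ir; stems beginning with s- add the prefix fa-; stems beginning with g- or r- add the prefix ha-.
So denuwa → deaknuwa.

deaknuwa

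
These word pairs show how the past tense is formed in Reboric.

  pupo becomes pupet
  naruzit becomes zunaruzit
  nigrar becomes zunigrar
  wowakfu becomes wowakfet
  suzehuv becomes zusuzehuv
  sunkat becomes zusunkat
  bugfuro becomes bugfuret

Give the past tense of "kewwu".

suzehuv and wowakfu both have last vowel 'u' yet inflect differently (zusuzehuv, wowakfet), so the last vowel is not what conditions the rule; whether the stem ends in a vowel or a consonant is.
"kewwu" ends in a vowel. The stems ending in a vowel (pupo → pupet, bugfuro → bugfuret, wowakfu → wowakfet) drop the final letter and add -et.
The other pattern: stems ending in a consonant add the prefix zu-.
So kewwu → kewwet.

kewwet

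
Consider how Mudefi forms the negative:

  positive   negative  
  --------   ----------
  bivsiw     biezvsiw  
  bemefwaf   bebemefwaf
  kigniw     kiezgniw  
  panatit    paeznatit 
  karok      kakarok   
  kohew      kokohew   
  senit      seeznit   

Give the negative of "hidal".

"hidal" has last vowel 'a'. The one such stem in the data (bemefwaf → bebemefwaf) repeats the first consonant+vowel as a prefix (as do karok, kohew), so the same rule applies.
The other pattern: stems whose last vowel is 'i' insert -ez- after the first vowel.
So hidal → hihidal.

hihidal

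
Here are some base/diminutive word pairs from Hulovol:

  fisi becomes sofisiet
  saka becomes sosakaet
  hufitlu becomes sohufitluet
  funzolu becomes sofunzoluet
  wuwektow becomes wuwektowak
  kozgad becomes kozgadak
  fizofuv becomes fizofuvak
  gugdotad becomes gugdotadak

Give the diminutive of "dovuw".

saka and kozgad both have last vowel 'a' yet inflect differently (sosakaet, kozgadak), so the last vowel is not what conditions the rule; whether the stem ends in a vowel or a consonant is.
"dovuw" ends in a consonant. The stems ending in a consonant (wuwektow → wuwektowak, kozgad → kozgadak, fizofuv → fizofuvak) add -ak.
So dovuw → dovuwak.

dovuwak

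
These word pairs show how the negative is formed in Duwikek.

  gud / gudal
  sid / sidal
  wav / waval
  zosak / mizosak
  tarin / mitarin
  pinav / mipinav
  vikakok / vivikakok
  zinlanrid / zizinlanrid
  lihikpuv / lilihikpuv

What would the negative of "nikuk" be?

wav and pinav both end in -v yet inflect differently (waval, mipinav), so the final letter is not what conditions the rule; the number of vowels is.
"nikuk" has 2 vowels. The stems with 2 vowels (zosak → mizosak, tarin → mitarin, pinav → mipinav) add the prefix mi-.
The other patterns: stems with 1 vowel add -al; stems with 3 vowels repeat the first consonant+vowel as a prefix.
So nikuk → minikuk.

minikuk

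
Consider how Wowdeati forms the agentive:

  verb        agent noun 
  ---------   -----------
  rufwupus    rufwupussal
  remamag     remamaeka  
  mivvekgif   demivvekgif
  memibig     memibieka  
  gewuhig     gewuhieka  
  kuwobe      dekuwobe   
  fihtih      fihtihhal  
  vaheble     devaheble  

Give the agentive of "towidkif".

detowidkif

gewuhig and mivvekgif both have last vowel 'i' yet inflect differently (gewuhieka, demivvekgif), so the last vowel is not what conditions the rule; the final letter is.
"towidkif" ends in -f. The one such stem in the data (mivvekgif → demivvekgif) adds the prefix de-, so the same rule applies.
The other patterns: stems ending in -g drop the final letter and add -eka; stems ending in -h or -s double the final consonant and add -al.
So towidkif → detowidkif.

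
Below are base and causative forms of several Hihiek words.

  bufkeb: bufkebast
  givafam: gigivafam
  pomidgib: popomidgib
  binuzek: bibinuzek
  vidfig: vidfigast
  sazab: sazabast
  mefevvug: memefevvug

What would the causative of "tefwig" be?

sazab and pomidgib both end in -b yet inflect differently (sazabast, popomidgib), so the final letter is not what conditions the rule; the number of vowels is.
"tefwig" has 2 vowels. The stems with 2 vowels (sazab → sazabast, bufkeb → bufkebast, vidfig → vidfigast) add -ast.
The other pattern: stems with 3 vowels repeat the first consonant+vowel as a prefix.
So tefwig → tefwigast.

tefwigast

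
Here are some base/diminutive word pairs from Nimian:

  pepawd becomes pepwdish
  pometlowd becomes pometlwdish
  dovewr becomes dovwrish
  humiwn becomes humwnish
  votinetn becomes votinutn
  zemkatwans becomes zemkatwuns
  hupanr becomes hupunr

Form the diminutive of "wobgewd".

humiwn and votinetn both end in -n yet inflect differently (humwnish, votinutn), so the final letter is not what conditions the rule; the second-to-last letter is.
"wobgewd" has second-to-last letter 'w'. The stems whose second-to-last letter is 'w' (pepawd → pepwdish, pometlowd → pometlwdish, dovewr → dovwrish) delete the last vowel and add -ish.
The other pattern: stems whose second-to-last letter is 'n' or 't' change the last vowel to 'u'.
So wobgewd → wobgwdish.

wobgwdish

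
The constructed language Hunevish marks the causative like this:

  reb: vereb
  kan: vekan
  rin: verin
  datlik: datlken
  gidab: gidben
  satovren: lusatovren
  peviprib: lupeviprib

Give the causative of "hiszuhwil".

luhiszuhwil

"hiszuhwil" has 3 vowels. The stems with 3 vowels (satovren → lusatovren, peviprib → lupeviprib) add the prefix lu-.
So hiszuhwil → luhiszuhwil.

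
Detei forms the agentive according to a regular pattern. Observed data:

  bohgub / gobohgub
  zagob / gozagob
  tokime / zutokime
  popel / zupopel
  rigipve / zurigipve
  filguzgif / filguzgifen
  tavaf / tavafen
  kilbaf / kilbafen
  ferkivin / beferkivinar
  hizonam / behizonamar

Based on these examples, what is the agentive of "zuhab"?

filguzgif and ferkivin both have last vowel 'i' yet inflect differently (filguzgifen, beferkivinar), so the last vowel is not what conditions the rule; the final letter is.
"zuhab" ends in -b. The stems ending in -b (bohgub → gobohgub, zagob → gozagob) add the prefix go-.
The other patterns: stems ending in -e or -l add the prefix zu-; stems ending in -f add -en; stems ending in -m or -n add be- … -ar around the stem.
So zuhab → gozuhab.

gozuhab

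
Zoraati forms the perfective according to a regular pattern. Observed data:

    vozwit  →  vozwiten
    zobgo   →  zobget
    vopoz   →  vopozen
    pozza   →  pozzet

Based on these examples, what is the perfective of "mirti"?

zobgo and vopoz both have last vowel 'o' yet inflect differently (zobget, vopozen), so the last vowel is not what conditions the rule; whether the stem ends in a vowel or a consonant is.
"mirti" ends in a vowel. The stems ending in a vowel (zobgo → zobget, pozza → pozzet) drop the final letter and add -et.
The other pattern: stems ending in a consonant add -en.
So mirti → mirtet.

mirtet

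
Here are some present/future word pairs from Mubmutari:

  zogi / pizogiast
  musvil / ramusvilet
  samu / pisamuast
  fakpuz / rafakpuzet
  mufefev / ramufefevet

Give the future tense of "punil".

rapunilet

samu and fakpuz both have last vowel 'u' yet inflect differently (pisamuast, rafakpuzet), so the last vowel is not what conditions the rule; whether the stem ends in a vowel or a consonant is.
"punil" ends in a consonant. The stems ending in a consonant (fakpuz → rafakpuzet, mufefev → ramufefevet, musvil → ramusvilet) add ra- … -et around the stem.
The other pattern: stems ending in a vowel add pi- … -ast around the stem.
So punil → rapunilet.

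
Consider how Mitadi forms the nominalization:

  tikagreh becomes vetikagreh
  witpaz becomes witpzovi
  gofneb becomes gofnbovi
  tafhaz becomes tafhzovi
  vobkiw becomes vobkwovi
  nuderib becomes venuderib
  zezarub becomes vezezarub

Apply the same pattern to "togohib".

"togohib" has 3 vowels. The stems with 3 vowels (zezarub → vezezarub, tikagreh → vetikagreh, nuderib → venuderib) add the prefix ve-.
So togohib → vetogohib.

vetogohib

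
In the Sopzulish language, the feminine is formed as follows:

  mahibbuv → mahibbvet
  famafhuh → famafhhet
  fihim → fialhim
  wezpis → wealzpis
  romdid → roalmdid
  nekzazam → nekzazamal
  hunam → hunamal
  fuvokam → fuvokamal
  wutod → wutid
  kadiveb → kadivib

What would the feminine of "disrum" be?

disrmet

fihim and nekzazam both end in -m yet inflect differently (fialhim, nekzazamal), so the final letter is not what conditions the rule; the last vowel is.
"disrum" has last vowel 'u'. The stems whose last vowel is 'u' (mahibbuv → mahibbvet, famafhuh → famafhhet) delete the last vowel and add -et.
So disrum → disrmet.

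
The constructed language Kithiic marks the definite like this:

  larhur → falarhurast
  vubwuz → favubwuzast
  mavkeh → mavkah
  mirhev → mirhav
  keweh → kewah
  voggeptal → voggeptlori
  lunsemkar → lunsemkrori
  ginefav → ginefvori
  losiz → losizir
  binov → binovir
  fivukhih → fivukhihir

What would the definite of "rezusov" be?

"rezusov" has last vowel 'o'. The one such stem in the data (binov → binovir) adds -ir, so the same rule applies.
The other patterns: stems whose last vowel is 'u' add fa- … -ast around the stem; stems whose last vowel is 'e' change the last vowel to 'a'; stems whose last vowel is 'a' delete the last vowel and add -ori.
So rezusov → rezusovir.

rezusovir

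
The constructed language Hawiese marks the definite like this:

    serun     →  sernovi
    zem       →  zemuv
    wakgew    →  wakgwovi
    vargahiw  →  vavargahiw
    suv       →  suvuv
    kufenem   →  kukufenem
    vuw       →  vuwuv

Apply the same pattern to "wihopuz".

wiwihopuz

vuw and wakgew both end in -w yet inflect differently (vuwuv, wakgwovi), so the final letter is not what conditions the rule; the number of vowels is.
"wihopuz" has 3 vowels. The stems with 3 vowels (kufenem → kukufenem, vargahiw → vavargahiw) repeat the first consonant+vowel as a prefix.
So wihopuz → wiwihopuz.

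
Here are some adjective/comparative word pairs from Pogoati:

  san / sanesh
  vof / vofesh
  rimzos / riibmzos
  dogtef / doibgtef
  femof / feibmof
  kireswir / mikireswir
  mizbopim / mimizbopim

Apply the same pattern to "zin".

zinesh

"zin" has 1 vowel. The stems with 1 vowel (san → sanesh, vof → vofesh) add -esh.
The other patterns: stems with 2 vowels insert -ib- after the first vowel; stems with 3 vowels add the prefix mi-.
So zin → zinesh.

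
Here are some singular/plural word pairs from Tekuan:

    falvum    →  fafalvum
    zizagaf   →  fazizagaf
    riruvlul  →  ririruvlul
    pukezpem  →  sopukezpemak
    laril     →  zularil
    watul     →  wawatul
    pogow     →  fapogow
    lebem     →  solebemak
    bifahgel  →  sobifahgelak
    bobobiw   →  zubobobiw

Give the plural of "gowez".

"gowez" has last vowel 'e'. The stems whose last vowel is 'e' (lebem → solebemak, pukezpem → sopukezpemak, bifahgel → sobifahgelak) add so- … -ak around the stem.
The other patterns: stems whose last vowel is 'u' repeat the first consonant+vowel as a prefix; stems whose last vowel is 'i' add the prefix zu-; stems whose last vowel is 'a' or 'o' add the prefix fa-.
So gowez → sogowezak.

sogowezak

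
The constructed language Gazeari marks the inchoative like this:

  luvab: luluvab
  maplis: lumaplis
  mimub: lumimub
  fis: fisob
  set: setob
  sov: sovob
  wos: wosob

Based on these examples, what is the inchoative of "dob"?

dobob

"dob" has 1 vowel. The stems with 1 vowel (fis → fisob, set → setob, sov → sovob) add -ob.
So dob → dobob.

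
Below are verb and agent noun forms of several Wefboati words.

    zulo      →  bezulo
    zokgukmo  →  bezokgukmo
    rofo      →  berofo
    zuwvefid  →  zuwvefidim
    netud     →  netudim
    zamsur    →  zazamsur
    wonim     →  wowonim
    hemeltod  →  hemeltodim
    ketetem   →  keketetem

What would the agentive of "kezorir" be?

"kezorir" ends in -r. The one such stem in the data (zamsur → zazamsur) repeats the first consonant+vowel as a prefix (as do ketetem, wonim), so the same rule applies.
The other patterns: stems ending in -o add the prefix be-; stems ending in -d add -im.
So kezorir → kekezorir.

kekezorir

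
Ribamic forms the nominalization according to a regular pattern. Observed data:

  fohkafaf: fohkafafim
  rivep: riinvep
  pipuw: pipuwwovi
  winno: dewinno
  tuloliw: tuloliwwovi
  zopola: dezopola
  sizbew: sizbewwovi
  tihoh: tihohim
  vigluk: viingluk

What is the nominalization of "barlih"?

barlihim

vigluk and pipuw both have last vowel 'u' yet inflect differently (viingluk, pipuwwovi), so the last vowel is not what conditions the rule; the final letter is.
"barlih" ends in -h. The one such stem in the data (tihoh → tihohim) adds -im, so the same rule applies.
So barlih → barlihim.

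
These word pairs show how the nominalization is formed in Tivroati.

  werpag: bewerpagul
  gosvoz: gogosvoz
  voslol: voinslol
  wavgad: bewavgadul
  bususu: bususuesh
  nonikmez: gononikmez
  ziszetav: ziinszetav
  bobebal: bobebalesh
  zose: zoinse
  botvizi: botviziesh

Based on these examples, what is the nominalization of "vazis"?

bobebal and voslol both end in -l yet inflect differently (bobebalesh, voinslol), so the final letter is not what conditions the rule; the first letter is.
"vazis" begins with v-. The one such stem in the data (voslol → voinslol) inserts -in- after the first vowel (as do ziszetav, zose), so the same rule applies.
So vazis → vainzis.

vainzis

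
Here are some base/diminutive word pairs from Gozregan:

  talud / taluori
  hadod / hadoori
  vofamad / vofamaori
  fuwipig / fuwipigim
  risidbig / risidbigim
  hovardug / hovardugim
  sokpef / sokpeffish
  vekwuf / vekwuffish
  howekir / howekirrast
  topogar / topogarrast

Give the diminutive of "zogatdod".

talud and hovardug both have last vowel 'u' yet inflect differently (taluori, hovardugim), so the last vowel is not what conditions the rule; the final letter is.
"zogatdod" ends in -d. The stems ending in -d (talud → taluori, hadod → hadoori, vofamad → vofamaori) drop the final letter and add -ori.
The other patterns: stems ending in -g add -im; stems ending in -f double the final consonant and add -ish; stems ending in -r double the final consonant and add -ast.
So zogatdod → zogatdoori.

zogatdoori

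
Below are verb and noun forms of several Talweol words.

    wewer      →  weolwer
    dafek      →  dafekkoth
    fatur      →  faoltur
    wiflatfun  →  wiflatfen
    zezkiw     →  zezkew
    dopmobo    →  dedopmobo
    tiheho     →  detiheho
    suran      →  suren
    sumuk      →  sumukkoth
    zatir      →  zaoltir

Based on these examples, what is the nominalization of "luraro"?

deluraro

fatur and sumuk both have last vowel 'u' yet inflect differently (faoltur, sumukkoth), so the last vowel is not what conditions the rule; the final letter is.
"luraro" ends in -o. The stems ending in -o (tiheho → detiheho, dopmobo → dedopmobo) add the prefix de-.
So luraro → deluraro.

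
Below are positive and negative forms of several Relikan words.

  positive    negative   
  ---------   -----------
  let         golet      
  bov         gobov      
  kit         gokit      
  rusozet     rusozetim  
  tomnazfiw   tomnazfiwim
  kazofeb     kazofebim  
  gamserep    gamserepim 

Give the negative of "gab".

"gab" has 1 vowel. The stems with 1 vowel (let → golet, bov → gobov, kit → gokit) add the prefix go-.
The other pattern: stems with 3 vowels add -im.
So gab → gogab.

gogab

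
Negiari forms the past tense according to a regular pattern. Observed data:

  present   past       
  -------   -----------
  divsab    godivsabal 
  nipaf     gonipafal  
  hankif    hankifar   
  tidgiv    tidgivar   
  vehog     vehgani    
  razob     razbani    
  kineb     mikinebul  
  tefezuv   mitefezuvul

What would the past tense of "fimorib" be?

fimoribar

nipaf and hankif both end in -f yet inflect differently (gonipafal, hankifar), so the final letter is not what conditions the rule; the last vowel is.
"fimorib" has last vowel 'i'. The stems whose last vowel is 'i' (hankif → hankifar, tidgiv → tidgivar) add -ar.
So fimorib → fimoribar.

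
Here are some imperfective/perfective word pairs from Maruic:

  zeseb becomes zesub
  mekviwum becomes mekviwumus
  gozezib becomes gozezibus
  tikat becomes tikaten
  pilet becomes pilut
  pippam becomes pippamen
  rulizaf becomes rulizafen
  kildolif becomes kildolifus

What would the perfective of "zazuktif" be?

pippam and mekviwum both end in -m yet inflect differently (pippamen, mekviwumus), so the final letter is not what conditions the rule; the last vowel is.
"zazuktif" has last vowel 'i'. The stems whose last vowel is 'i' (gozezib → gozezibus, kildolif → kildolifus) add -us.
The other patterns: stems whose last vowel is 'a' add -en; stems whose last vowel is 'e' change the last vowel to 'u'.
So zazuktif → zazuktifus.

zazuktifus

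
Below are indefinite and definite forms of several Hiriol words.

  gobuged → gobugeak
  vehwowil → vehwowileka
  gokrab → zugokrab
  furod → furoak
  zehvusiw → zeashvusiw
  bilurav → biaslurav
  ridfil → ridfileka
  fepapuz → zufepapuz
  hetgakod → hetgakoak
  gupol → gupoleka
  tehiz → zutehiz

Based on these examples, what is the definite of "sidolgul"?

"sidolgul" ends in -l. The stems ending in -l (ridfil → ridfileka, vehwowil → vehwowileka, gupol → gupoleka) add -eka.
The other patterns: stems ending in -v or -w insert -as- after the first vowel; stems ending in -d drop the final letter and add -ak; stems ending in -b or -z add the prefix zu-.
So sidolgul → sidolguleka.

sidolguleka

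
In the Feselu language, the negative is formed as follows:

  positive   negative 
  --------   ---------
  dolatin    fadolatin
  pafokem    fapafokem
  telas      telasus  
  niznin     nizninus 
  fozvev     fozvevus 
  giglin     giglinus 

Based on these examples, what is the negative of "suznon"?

suznonus

"suznon" has 2 vowels. The stems with 2 vowels (telas → telasus, niznin → nizninus, fozvev → fozvevus) add -us.
So suznon → suznonus.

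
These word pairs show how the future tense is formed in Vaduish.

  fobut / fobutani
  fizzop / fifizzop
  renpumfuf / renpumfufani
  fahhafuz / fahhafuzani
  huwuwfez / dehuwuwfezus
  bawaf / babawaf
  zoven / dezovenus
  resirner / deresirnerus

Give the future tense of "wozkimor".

"wozkimor" has last vowel 'o'. The one such stem in the data (fizzop → fifizzop) repeats the first consonant+vowel as a prefix (as does bawaf), so the same rule applies.
The other patterns: stems whose last vowel is 'u' add -ani; stems whose last vowel is 'e' add de- … -us around the stem.
So wozkimor → wowozkimor.

wowozkimor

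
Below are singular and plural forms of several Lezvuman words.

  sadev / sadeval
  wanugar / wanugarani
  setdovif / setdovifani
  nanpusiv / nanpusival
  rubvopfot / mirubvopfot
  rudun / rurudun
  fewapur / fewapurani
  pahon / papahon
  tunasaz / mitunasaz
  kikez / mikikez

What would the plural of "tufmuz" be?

sadev and kikez both have last vowel 'e' yet inflect differently (sadeval, mikikez), so the last vowel is not what conditions the rule; the final letter is.
"tufmuz" ends in -z. The stems ending in -z (kikez → mikikez, tunasaz → mitunasaz) add the prefix mi-.
So tufmuz → mitufmuz.

mitufmuz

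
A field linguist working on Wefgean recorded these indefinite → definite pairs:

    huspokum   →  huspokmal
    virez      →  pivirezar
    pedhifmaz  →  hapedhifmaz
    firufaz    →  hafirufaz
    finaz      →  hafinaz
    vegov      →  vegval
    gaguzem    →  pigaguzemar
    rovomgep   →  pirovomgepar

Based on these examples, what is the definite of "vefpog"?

firufaz and virez both end in -z yet inflect differently (hafirufaz, pivirezar), so the final letter is not what conditions the rule; the last vowel is.
"vefpog" has last vowel 'o'. The one such stem in the data (vegov → vegval) deletes the last vowel and adds -al (as does huspokum), so the same rule applies.
So vefpog → vefpgal.

vefpgal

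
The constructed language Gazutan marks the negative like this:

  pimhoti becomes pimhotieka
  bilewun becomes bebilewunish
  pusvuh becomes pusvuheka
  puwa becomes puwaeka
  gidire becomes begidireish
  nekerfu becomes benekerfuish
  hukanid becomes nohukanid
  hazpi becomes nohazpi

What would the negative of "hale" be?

nohale

pimhoti and hazpi both end in -i yet inflect differently (pimhotieka, nohazpi), so the final letter is not what conditions the rule; the first letter is.
"hale" begins with h-. The stems beginning with h- (hazpi → nohazpi, hukanid → nohukanid) add the prefix no-.
So hale → nohale.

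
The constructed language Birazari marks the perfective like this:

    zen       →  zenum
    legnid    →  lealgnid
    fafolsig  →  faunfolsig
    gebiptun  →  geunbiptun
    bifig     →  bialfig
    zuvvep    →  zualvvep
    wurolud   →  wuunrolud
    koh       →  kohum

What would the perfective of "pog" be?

legnid and wurolud both end in -d yet inflect differently (lealgnid, wuunrolud), so the final letter is not what conditions the rule; the number of vowels is.
"pog" has 1 vowel. The stems with 1 vowel (zen → zenum, koh → kohum) add -um.
So pog → pogum.

pogum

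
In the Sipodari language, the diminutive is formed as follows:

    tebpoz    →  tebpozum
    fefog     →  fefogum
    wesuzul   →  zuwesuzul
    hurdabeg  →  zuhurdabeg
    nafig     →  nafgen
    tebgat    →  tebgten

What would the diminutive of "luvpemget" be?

fefog and hurdabeg both end in -g yet inflect differently (fefogum, zuhurdabeg), so the final letter is not what conditions the rule; the last vowel is.
"luvpemget" has last vowel 'e'. The one such stem in the data (hurdabeg → zuhurdabeg) adds the prefix zu-, so the same rule applies.
The other patterns: stems whose last vowel is 'o' add -um; stems whose last vowel is 'a' or 'i' delete the last vowel and add -en.
So luvpemget → zuluvpemget.

zuluvpemget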